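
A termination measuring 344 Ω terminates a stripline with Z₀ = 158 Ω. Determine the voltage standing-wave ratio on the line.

Γ = (344 − 158)/(344 + 158) = 0.371
VSWR = (1 + 0.371)/(1 − 0.371)

VSWR ≈ 2.18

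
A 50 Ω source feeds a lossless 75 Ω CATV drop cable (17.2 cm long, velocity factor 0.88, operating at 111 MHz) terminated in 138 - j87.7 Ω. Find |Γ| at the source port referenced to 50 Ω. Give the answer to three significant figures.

|Γ| ≈ 0.521

λ = v/f = 0.88·c / 111 MHz = 2.38 m
βl = 2π·l/λ = 2π × 0.0723 = 26°
tan(βl) = 0.488
Z_in = Z_0·(Z_L + jZ_0·tanβl)/(Z_0 + jZ_L·tanβl) = 52.2 − j62.3 Ω
Γ_s = (Z_in − Z_s)/(Z_in + Z_s) = (2.17 − j62.3)/(102 − j62.3), |Γ_s| = 0.521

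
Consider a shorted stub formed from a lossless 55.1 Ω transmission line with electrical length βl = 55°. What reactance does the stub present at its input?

X_in ≈ 78.7 Ω (inductive)

tan(βl) = 1.43
For a shorted stub, Z_in = jZ_0·tan(βl)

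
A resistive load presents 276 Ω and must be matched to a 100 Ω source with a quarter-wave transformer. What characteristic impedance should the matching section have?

Z_qwt = √(Z_0·R_L) = √(100 × 276) = √27600

Z_qwt ≈ 166 Ω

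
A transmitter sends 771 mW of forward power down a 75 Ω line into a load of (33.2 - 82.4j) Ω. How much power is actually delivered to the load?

|Γ| = |(-41.8 − j82.4)/(108.2 − j82.4)| = 0.679
|Γ|² = 0.462
P_refl = |Γ|²·P_inc = 356 mW, P_del = (1 − |Γ|²)·P_inc = 415 mW

P_delivered ≈ 415 mW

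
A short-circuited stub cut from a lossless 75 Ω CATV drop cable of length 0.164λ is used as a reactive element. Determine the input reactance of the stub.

βl = 2π × 0.164 = 59°
tan(βl) = 1.67
For a short-circuited stub, Z_in = jZ_0·tan(βl)

X_in ≈ 125 Ω (inductive)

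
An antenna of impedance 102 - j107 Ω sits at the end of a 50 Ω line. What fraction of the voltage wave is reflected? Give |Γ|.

|Γ| ≈ 0.64

Γ = (Z_L − Z_0)/(Z_L + Z_0) = (52 − j107)/(152 − j107)
|Γ| = 119/186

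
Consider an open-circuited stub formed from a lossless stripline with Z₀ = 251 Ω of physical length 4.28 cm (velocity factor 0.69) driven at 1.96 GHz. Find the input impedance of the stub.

λ = v/f = 0.69·c / 1.96 GHz = 0.106 m
βl = 2π·l/λ = 2π × 0.405 = 146°
tan(βl) = -0.677
For an open-circuited stub, Z_in = −jZ_0·cot(βl) = −jZ_0/tan(βl)

Z_in ≈ +j371 Ω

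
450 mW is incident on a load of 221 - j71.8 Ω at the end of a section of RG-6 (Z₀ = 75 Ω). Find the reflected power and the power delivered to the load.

|Γ| = |(146 − j71.8)/(296 − j71.8)| = 0.534
|Γ|² = 0.285
P_refl = |Γ|²·P_inc = 128 mW, P_del = (1 − |Γ|²)·P_inc = 322 mW

P_reflected ≈ 128 mW; P_delivered ≈ 322 mW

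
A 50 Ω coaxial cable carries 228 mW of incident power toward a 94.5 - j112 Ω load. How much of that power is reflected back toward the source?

|Γ| = |(44.5 − j112)/(144.5 − j112)| = 0.659
|Γ|² = 0.435
P_refl = |Γ|²·P_inc = 99.1 mW, P_del = (1 − |Γ|²)·P_inc = 129 mW

P_reflected ≈ 99.1 mW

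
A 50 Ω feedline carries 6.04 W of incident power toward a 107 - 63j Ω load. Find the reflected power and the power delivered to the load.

|Γ| = |(57 − j63)/(157 − j63)| = 0.502
|Γ|² = 0.252
P_refl = |Γ|²·P_inc = 1.52 W, P_del = (1 − |Γ|²)·P_inc = 4.52 W

P_reflected ≈ 1.52 W; P_delivered ≈ 4.52 W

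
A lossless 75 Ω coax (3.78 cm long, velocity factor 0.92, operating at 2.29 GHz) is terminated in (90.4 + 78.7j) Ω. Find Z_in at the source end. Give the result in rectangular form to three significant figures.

λ = v/f = 0.92·c / 2.29 GHz = 0.121 m
βl = 2π·l/λ = 2π × 0.314 = 113°
tan(βl) = tan(113°) = -2.37
Z_in = Z_0·(Z_L + jZ_0·tanβl)/(Z_0 + jZ_L·tanβl)
     = 75·(90.4 − j98.8)/(261 − j214)

Z_in ≈ 29.4 − j4.26 Ω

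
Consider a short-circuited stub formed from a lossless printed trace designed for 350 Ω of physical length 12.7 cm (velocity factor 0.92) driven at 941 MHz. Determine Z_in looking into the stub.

Z_in ≈ −j157 Ω

λ = v/f = 0.92·c / 941 MHz = 0.293 m
βl = 2π·l/λ = 2π × 0.433 = 156°
tan(βl) = -0.448
For a short-circuited stub, Z_in = jZ_0·tan(βl)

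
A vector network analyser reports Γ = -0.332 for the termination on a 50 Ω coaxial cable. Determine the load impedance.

Z_L ≈ 25.1 Ω

Z_L = Z_0·(1 + Γ)/(1 − Γ) = 50·(0.668)/(1.33)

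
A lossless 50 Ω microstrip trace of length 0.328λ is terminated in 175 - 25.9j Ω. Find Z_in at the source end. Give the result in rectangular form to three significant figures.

βl = 2π × 0.328 = 118°
tan(βl) = tan(118°) = -1.87
Z_in = Z_0·(Z_L + jZ_0·tanβl)/(Z_0 + jZ_L·tanβl)
     = 50·(175 − j120)/(1.45 − j328)

Z_in ≈ 18.4 + j26.6 Ω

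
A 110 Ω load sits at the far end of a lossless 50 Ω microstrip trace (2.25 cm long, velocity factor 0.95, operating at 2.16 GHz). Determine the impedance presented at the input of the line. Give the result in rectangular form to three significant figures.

Z_in ≈ 27.8 − j20.4 Ω

λ = v/f = 0.95·c / 2.16 GHz = 0.132 m
βl = 2π·l/λ = 2π × 0.171 = 61.4°
tan(βl) = tan(61.4°) = 1.83
Z_in = Z_0·(Z_L + jZ_0·tanβl)/(Z_0 + jZ_L·tanβl)
     = 50·(110 + j91.7)/(50 + j202)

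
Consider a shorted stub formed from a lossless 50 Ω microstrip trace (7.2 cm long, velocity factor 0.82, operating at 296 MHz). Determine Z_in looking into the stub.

Z_in ≈ +j30.3 Ω

λ = v/f = 0.82·c / 296 MHz = 0.831 m
βl = 2π·l/λ = 2π × 0.0866 = 31.2°
tan(βl) = 0.605
For a shorted stub, Z_in = jZ_0·tan(βl)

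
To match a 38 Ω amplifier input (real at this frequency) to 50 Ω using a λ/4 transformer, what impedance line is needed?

Z_qwt ≈ 43.6 Ω

Z_qwt = √(Z_0·R_L) = √(50 × 38) = √1900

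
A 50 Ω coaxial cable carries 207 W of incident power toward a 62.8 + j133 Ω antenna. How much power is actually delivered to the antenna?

|Γ| = |(12.8 + j133)/(112.8 + j133)| = 0.766
|Γ|² = 0.587
P_refl = |Γ|²·P_inc = 122 W, P_del = (1 − |Γ|²)·P_inc = 85.5 W

P_delivered ≈ 85.5 W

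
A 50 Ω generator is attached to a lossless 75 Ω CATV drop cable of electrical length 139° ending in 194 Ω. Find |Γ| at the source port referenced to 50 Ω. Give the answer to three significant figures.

tan(βl) = -0.869
Z_in = Z_0·(Z_L + jZ_0·tanβl)/(Z_0 + jZ_L·tanβl) = 56.2 + j61.3 Ω
Γ_s = (Z_in − Z_s)/(Z_in + Z_s) = (6.24 + j61.3)/(106 + j61.3), |Γ_s| = 0.502

|Γ| ≈ 0.502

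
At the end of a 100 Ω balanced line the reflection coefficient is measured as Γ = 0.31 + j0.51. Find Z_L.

Z_L ≈ 87.4 + j139 Ω

Z_L = Z_0·(1 + Γ)/(1 − Γ) = 100·(1.31 + j0.51)/(0.69 − j0.51)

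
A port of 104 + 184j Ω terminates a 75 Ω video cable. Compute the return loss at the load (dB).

RL ≈ 2.79 dB

Γ = (29 + j184)/(179 + j184), |Γ| = 0.726
RL = −20·log₁₀|Γ| = −20·log₁₀(0.726)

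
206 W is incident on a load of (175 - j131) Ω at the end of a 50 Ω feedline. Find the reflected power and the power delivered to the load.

|Γ| = |(125 − j131)/(225 − j131)| = 0.695
|Γ|² = 0.484
P_refl = |Γ|²·P_inc = 99.6 W, P_del = (1 − |Γ|²)·P_inc = 106 W

P_reflected ≈ 99.6 W; P_delivered ≈ 106 W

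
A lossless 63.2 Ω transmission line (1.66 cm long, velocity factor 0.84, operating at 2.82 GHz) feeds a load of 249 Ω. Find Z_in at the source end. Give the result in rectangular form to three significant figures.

Z_in ≈ 18.7 − j25 Ω

λ = v/f = 0.84·c / 2.82 GHz = 0.0894 m
βl = 2π·l/λ = 2π × 0.186 = 66.9°
tan(βl) = tan(66.9°) = 2.34
Z_in = Z_0·(Z_L + jZ_0·tanβl)/(Z_0 + jZ_L·tanβl)
     = 63.2·(249 + j148)/(63.2 + j583)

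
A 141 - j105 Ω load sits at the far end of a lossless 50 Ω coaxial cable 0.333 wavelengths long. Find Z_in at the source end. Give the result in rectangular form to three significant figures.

Z_in ≈ 18.2 + j38.6 Ω

βl = 2π × 0.333 = 120°
tan(βl) = tan(120°) = -1.74
Z_in = Z_0·(Z_L + jZ_0·tanβl)/(Z_0 + jZ_L·tanβl)
     = 50·(141 − j192)/(-133 − j245)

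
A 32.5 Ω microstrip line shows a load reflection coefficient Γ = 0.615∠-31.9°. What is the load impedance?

Z_L = Z_0·(1 + Γ)/(1 − Γ) = 32.5·(1.52 − j0.325)/(0.478 + j0.325)

Z_L ≈ 60.5 − j63.2 Ω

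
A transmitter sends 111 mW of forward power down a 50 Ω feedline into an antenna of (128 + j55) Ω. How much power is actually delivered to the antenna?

|Γ| = |(78 + j55)/(178 + j55)| = 0.512
|Γ|² = 0.262
P_refl = |Γ|²·P_inc = 29.1 mW, P_del = (1 − |Γ|²)·P_inc = 81.9 mW

P_delivered ≈ 81.9 mW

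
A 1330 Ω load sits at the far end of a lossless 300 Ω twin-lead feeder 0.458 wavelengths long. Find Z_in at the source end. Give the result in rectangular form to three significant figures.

Z_in ≈ 586 + j621 Ω

βl = 2π × 0.458 = 165°
tan(βl) = tan(165°) = -0.27
Z_in = Z_0·(Z_L + jZ_0·tanβl)/(Z_0 + jZ_L·tanβl)
     = 300·(1330 − j81.1)/(300 − j359)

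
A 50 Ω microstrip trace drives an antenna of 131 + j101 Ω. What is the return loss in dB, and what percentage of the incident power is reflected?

Γ = (81 + j101)/(181 + j101), |Γ| = 0.625
RL = −20·log₁₀(0.625) = 4.09 dB
P_refl/P_inc = |Γ|² = 0.39

RL ≈ 4.09 dB; 39% of incident power reflected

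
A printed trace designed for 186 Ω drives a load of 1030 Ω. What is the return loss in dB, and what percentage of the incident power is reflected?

RL ≈ 3.17 dB; 48.2% of incident power reflected

Γ = (1030 − 186)/(1030 + 186) = 0.694
RL = −20·log₁₀(0.694) = 3.17 dB
P_refl/P_inc = |Γ|² = 0.482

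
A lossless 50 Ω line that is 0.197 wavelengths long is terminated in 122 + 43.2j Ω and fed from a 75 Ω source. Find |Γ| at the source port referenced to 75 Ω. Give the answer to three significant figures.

|Γ| ≈ 0.578

βl = 2π × 0.197 = 70.9°
tan(βl) = 2.89
Z_in = Z_0·(Z_L + jZ_0·tanβl)/(Z_0 + jZ_L·tanβl) = 22 − j22 Ω
Γ_s = (Z_in − Z_s)/(Z_in + Z_s) = (-53 − j22)/(97 − j22), |Γ_s| = 0.578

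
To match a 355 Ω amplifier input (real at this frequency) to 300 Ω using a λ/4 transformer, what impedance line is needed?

Z_qwt = √(Z_0·R_L) = √(300 × 355) = √106500

Z_qwt ≈ 326 Ω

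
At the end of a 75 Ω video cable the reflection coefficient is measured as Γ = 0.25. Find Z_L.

Z_L ≈ 125 Ω

Z_L = Z_0·(1 + Γ)/(1 − Γ) = 75·(1.25)/(0.75)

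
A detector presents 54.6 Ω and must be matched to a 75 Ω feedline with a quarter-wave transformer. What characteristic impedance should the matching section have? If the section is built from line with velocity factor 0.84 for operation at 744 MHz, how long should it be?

Z_qwt = √(Z_0·R_L) = √(75 × 54.6) = √4095
λ = 0.84·c/f = 0.339 m, so l = λ/4 = 0.0847 m

Z_qwt ≈ 64 Ω; length ≈ 8.47 cm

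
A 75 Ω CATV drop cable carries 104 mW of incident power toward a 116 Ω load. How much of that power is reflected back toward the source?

Γ = (116 − 75)/(116 + 75) = 0.215
|Γ|² = 0.0461
P_refl = |Γ|²·P_inc = 4.79 mW, P_del = (1 − |Γ|²)·P_inc = 99.2 mW

P_reflected ≈ 4.79 mW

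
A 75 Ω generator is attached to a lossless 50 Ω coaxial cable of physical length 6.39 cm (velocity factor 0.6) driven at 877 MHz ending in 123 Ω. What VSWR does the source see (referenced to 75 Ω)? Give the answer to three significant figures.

λ = v/f = 0.6·c / 877 MHz = 0.205 m
βl = 2π·l/λ = 2π × 0.311 = 112°
tan(βl) = -2.47
Z_in = Z_0·(Z_L + jZ_0·tanβl)/(Z_0 + jZ_L·tanβl) = 23 + j16.5 Ω
Γ_s = (Z_in − Z_s)/(Z_in + Z_s) = (-52 + j16.5)/(98 + j16.5), |Γ_s| = 0.548
VSWR = (1 + |Γ_s|)/(1 − |Γ_s|)

VSWR ≈ 3.43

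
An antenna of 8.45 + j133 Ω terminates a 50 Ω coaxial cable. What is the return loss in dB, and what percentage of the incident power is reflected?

RL ≈ 0.362 dB; 92% of incident power reflected

Γ = (-41.55 + j133)/(58.45 + j133), |Γ| = 0.959
RL = −20·log₁₀(0.959) = 0.362 dB
P_refl/P_inc = |Γ|² = 0.92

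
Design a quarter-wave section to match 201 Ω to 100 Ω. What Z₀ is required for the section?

Z_qwt = √(Z_0·R_L) = √(100 × 201) = √20100

Z_qwt ≈ 142 Ω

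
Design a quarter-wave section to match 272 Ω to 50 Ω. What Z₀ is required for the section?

Z_qwt ≈ 117 Ω

Z_qwt = √(Z_0·R_L) = √(50 × 272) = √13600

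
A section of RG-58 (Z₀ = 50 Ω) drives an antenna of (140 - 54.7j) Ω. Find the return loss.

Γ = (90 − j54.7)/(190 − j54.7), |Γ| = 0.533
RL = −20·log₁₀|Γ| = −20·log₁₀(0.533)

RL ≈ 5.47 dB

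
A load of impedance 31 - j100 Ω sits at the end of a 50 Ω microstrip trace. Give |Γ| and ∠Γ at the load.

Γ ≈ 0.791 ∠ -49.8°

Γ = (Z_L − Z_0)/(Z_L + Z_0) = (-19 − j100)/(81 − j100)
|Γ| = 102/129 = 0.791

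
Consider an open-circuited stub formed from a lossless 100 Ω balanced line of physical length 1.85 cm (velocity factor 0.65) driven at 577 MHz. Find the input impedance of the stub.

λ = v/f = 0.65·c / 577 MHz = 0.338 m
βl = 2π·l/λ = 2π × 0.0547 = 19.7°
tan(βl) = 0.358
For an open-circuited stub, Z_in = −jZ_0·cot(βl) = −jZ_0/tan(βl)

Z_in ≈ −j279 Ω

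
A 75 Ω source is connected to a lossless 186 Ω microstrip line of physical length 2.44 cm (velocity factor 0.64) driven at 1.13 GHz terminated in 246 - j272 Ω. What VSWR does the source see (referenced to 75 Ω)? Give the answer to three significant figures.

λ = v/f = 0.64·c / 1.13 GHz = 0.17 m
βl = 2π·l/λ = 2π × 0.144 = 51.7°
tan(βl) = 1.27
Z_in = Z_0·(Z_L + jZ_0·tanβl)/(Z_0 + jZ_L·tanβl) = 58.6 − j47.2 Ω
Γ_s = (Z_in − Z_s)/(Z_in + Z_s) = (-16.4 − j47.2)/(134 − j47.2), |Γ_s| = 0.353
VSWR = (1 + |Γ_s|)/(1 − |Γ_s|)

VSWR ≈ 2.09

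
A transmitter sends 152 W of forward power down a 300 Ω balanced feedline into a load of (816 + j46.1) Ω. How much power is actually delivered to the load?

P_delivered ≈ 119 W

|Γ| = |(516 + j46.1)/(1116 + j46.1)| = 0.464
|Γ|² = 0.215
P_refl = |Γ|²·P_inc = 32.7 W, P_del = (1 − |Γ|²)·P_inc = 119 W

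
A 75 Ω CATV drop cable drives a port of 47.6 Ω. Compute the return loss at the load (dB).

Γ = (47.6 − 75)/(47.6 + 75) = -0.223
RL = −20·log₁₀|Γ| = −20·log₁₀(0.223)

RL ≈ 13 dB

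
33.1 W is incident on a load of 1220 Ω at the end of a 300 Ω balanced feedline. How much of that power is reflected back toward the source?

P_reflected ≈ 12.1 W

Γ = (1220 − 300)/(1220 + 300) = 0.605
|Γ|² = 0.366
P_refl = |Γ|²·P_inc = 12.1 W, P_del = (1 − |Γ|²)·P_inc = 21 W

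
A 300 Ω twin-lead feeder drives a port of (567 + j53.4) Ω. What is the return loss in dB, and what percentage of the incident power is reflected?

Γ = (267 + j53.4)/(867 + j53.4), |Γ| = 0.313
RL = −20·log₁₀(0.313) = 10.1 dB
P_refl/P_inc = |Γ|² = 0.0983

RL ≈ 10.1 dB; 9.83% of incident power reflected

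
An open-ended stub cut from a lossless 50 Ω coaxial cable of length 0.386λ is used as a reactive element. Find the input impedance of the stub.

βl = 2π × 0.386 = 139°
tan(βl) = -0.871
For an open-ended stub, Z_in = −jZ_0·cot(βl) = −jZ_0/tan(βl)

Z_in ≈ +j57.4 Ω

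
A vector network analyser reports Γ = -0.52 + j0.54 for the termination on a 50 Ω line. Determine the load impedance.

Z_L ≈ 8.42 + j20.8 Ω

Z_L = Z_0·(1 + Γ)/(1 − Γ) = 50·(0.48 + j0.54)/(1.52 − j0.54)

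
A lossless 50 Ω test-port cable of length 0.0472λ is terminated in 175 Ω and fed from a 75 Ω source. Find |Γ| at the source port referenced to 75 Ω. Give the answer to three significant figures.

|Γ| ≈ 0.446

βl = 2π × 0.0472 = 17°
tan(βl) = 0.306
Z_in = Z_0·(Z_L + jZ_0·tanβl)/(Z_0 + jZ_L·tanβl) = 89.2 − j80.2 Ω
Γ_s = (Z_in − Z_s)/(Z_in + Z_s) = (14.2 − j80.2)/(164 − j80.2), |Γ_s| = 0.446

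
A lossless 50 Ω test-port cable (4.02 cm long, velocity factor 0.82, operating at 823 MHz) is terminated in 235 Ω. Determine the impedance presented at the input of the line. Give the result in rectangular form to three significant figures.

Z_in ≈ 18.4 − j40.9 Ω

λ = v/f = 0.82·c / 823 MHz = 0.299 m
βl = 2π·l/λ = 2π × 0.134 = 48.4°
tan(βl) = tan(48.4°) = 1.13
Z_in = Z_0·(Z_L + jZ_0·tanβl)/(Z_0 + jZ_L·tanβl)
     = 50·(235 + j56.3)/(50 + j265)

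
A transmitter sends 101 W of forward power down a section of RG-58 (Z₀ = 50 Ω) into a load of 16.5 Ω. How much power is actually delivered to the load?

P_delivered ≈ 75.4 W

Γ = (16.5 − 50)/(16.5 + 50) = -0.504
|Γ|² = 0.254
P_refl = |Γ|²·P_inc = 25.6 W, P_del = (1 − |Γ|²)·P_inc = 75.4 W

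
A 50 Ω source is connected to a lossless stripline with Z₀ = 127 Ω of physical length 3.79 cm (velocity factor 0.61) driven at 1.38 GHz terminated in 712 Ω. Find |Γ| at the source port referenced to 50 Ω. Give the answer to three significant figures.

|Γ| ≈ 0.486

λ = v/f = 0.61·c / 1.38 GHz = 0.133 m
βl = 2π·l/λ = 2π × 0.286 = 103°
tan(βl) = -4.37
Z_in = Z_0·(Z_L + jZ_0·tanβl)/(Z_0 + jZ_L·tanβl) = 23.8 + j28.1 Ω
Γ_s = (Z_in − Z_s)/(Z_in + Z_s) = (-26.2 + j28.1)/(73.8 + j28.1), |Γ_s| = 0.486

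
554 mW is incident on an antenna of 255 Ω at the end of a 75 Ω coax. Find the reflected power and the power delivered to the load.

Γ = (255 − 75)/(255 + 75) = 0.545
|Γ|² = 0.298
P_refl = |Γ|²·P_inc = 165 mW, P_del = (1 − |Γ|²)·P_inc = 389 mW

P_reflected ≈ 165 mW; P_delivered ≈ 389 mW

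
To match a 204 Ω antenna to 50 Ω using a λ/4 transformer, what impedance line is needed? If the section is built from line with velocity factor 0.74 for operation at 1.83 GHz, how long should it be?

Z_qwt ≈ 101 Ω; length ≈ 3.03 cm

Z_qwt = √(Z_0·R_L) = √(50 × 204) = √10200
λ = 0.74·c/f = 0.121 m, so l = λ/4 = 0.0303 m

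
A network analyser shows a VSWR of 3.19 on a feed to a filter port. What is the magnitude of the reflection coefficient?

|Γ| ≈ 0.523

|Γ| = (S − 1)/(S + 1) = (3.19 − 1)/(3.19 + 1) = 2.19/4.19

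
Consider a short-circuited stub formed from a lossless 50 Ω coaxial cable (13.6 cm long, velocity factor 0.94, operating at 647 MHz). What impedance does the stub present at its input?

λ = v/f = 0.94·c / 647 MHz = 0.436 m
βl = 2π·l/λ = 2π × 0.312 = 112°
tan(βl) = -2.43
For a short-circuited stub, Z_in = jZ_0·tan(βl)

Z_in ≈ −j122 Ω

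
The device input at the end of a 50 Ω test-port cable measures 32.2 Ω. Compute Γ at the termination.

Γ = -0.217

Γ = (Z_L − Z_0)/(Z_L + Z_0) = (32.2 − 50)/(32.2 + 50) = -17.8/82.2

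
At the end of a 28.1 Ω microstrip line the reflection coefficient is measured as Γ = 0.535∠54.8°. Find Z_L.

Z_L ≈ 30 + j36.7 Ω

Z_L = Z_0·(1 + Γ)/(1 − Γ) = 28.1·(1.31 + j0.437)/(0.692 − j0.437)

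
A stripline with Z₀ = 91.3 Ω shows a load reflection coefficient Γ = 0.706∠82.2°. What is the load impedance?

Z_L ≈ 35 + j97.7 Ω

Z_L = Z_0·(1 + Γ)/(1 − Γ) = 91.3·(1.1 + j0.699)/(0.904 − j0.699)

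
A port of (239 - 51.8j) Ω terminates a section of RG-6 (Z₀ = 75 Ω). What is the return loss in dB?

RL ≈ 5.35 dB

Γ = (164 − j51.8)/(314 − j51.8), |Γ| = 0.54
RL = −20·log₁₀|Γ| = −20·log₁₀(0.54)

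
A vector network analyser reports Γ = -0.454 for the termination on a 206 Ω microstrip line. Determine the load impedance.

Z_L ≈ 77.4 Ω

Z_L = Z_0·(1 + Γ)/(1 − Γ) = 206·(0.546)/(1.45)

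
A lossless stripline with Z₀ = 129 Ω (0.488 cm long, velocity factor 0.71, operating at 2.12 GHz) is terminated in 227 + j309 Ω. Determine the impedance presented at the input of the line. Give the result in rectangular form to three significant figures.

Z_in ≈ 679 − j109 Ω

λ = v/f = 0.71·c / 2.12 GHz = 0.1 m
βl = 2π·l/λ = 2π × 0.0486 = 17.5°
tan(βl) = tan(17.5°) = 0.315
Z_in = Z_0·(Z_L + jZ_0·tanβl)/(Z_0 + jZ_L·tanβl)
     = 129·(227 + j350)/(31.7 + j71.5)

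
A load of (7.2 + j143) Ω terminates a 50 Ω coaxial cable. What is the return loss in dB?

RL ≈ 0.272 dB

Γ = (-42.8 + j143)/(57.2 + j143), |Γ| = 0.969
RL = −20·log₁₀|Γ| = −20·log₁₀(0.969)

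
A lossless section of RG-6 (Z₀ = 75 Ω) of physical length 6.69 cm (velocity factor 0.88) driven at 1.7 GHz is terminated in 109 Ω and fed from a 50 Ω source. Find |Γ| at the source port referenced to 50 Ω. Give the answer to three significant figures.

|Γ| ≈ 0.341

λ = v/f = 0.88·c / 1.7 GHz = 0.155 m
βl = 2π·l/λ = 2π × 0.431 = 155°
tan(βl) = -0.464
Z_in = Z_0·(Z_L + jZ_0·tanβl)/(Z_0 + jZ_L·tanβl) = 91 + j26.6 Ω
Γ_s = (Z_in − Z_s)/(Z_in + Z_s) = (41 + j26.6)/(141 + j26.6), |Γ_s| = 0.341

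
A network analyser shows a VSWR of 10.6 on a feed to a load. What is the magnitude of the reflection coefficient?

|Γ| ≈ 0.828

|Γ| = (S − 1)/(S + 1) = (10.6 − 1)/(10.6 + 1) = 9.6/11.6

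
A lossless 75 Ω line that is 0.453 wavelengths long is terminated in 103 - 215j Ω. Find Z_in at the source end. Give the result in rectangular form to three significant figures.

βl = 2π × 0.453 = 163°
tan(βl) = tan(163°) = -0.304
Z_in = Z_0·(Z_L + jZ_0·tanβl)/(Z_0 + jZ_L·tanβl)
     = 75·(103 − j238)/(9.6 − j31.3)

Z_in ≈ 589 + j66 Ω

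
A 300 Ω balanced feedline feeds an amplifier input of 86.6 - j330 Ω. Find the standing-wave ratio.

VSWR ≈ 7.82

Γ = (Z_L − Z_0)/(Z_L + Z_0) = (-213.4 − j330)/(386.6 − j330)
|Γ| = 393/508 = 0.773
VSWR = (1 + |Γ|)/(1 − |Γ|) = 1.77/0.227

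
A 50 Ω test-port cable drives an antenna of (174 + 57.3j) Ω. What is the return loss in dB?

Γ = (124 + j57.3)/(224 + j57.3), |Γ| = 0.591
RL = −20·log₁₀|Γ| = −20·log₁₀(0.591)

RL ≈ 4.57 dB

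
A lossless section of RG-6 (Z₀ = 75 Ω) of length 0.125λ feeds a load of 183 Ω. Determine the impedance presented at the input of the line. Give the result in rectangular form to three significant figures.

Z_in ≈ 52.6 − j53.4 Ω

βl = 2π × 0.125 = 45°
tan(βl) = tan(45°) = 1
Z_in = Z_0·(Z_L + jZ_0·tanβl)/(Z_0 + jZ_L·tanβl)
     = 75·(183 + j75)/(75 + j183)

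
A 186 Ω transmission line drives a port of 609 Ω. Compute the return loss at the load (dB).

RL ≈ 5.48 dB

Γ = (609 − 186)/(609 + 186) = 0.532
RL = −20·log₁₀|Γ| = −20·log₁₀(0.532)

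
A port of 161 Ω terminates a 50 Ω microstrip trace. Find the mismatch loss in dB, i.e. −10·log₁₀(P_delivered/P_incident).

Γ = (161 − 50)/(161 + 50) = 0.526
|Γ|² = 0.277, so P_del/P_inc = 1 − |Γ|² = 0.723
ML = −10·log₁₀(1 − |Γ|²)

mismatch loss ≈ 1.41 dB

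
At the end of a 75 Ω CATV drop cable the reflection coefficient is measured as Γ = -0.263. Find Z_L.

Z_L = Z_0·(1 + Γ)/(1 − Γ) = 75·(0.737)/(1.26)

Z_L ≈ 43.8 Ω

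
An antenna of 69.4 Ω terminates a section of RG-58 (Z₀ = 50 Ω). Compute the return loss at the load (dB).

RL ≈ 15.8 dB

Γ = (69.4 − 50)/(69.4 + 50) = 0.162
RL = −20·log₁₀|Γ| = −20·log₁₀(0.162)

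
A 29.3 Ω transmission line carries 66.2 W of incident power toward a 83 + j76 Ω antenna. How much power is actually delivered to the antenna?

P_delivered ≈ 35 W

|Γ| = |(53.7 + j76)/(112.3 + j76)| = 0.686
|Γ|² = 0.471
P_refl = |Γ|²·P_inc = 31.2 W, P_del = (1 − |Γ|²)·P_inc = 35 W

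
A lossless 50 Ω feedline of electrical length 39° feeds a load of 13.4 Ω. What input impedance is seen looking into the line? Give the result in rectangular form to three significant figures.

Z_in ≈ 21.2 + j35.9 Ω

tan(βl) = tan(39°) = 0.81
Z_in = Z_0·(Z_L + jZ_0·tanβl)/(Z_0 + jZ_L·tanβl)
     = 50·(13.4 + j40.5)/(50 + j10.9)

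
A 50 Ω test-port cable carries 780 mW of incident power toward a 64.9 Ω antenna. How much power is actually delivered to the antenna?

Γ = (64.9 − 50)/(64.9 + 50) = 0.13
|Γ|² = 0.0168
P_refl = |Γ|²·P_inc = 13.1 mW, P_del = (1 − |Γ|²)·P_inc = 767 mW

P_delivered ≈ 767 mW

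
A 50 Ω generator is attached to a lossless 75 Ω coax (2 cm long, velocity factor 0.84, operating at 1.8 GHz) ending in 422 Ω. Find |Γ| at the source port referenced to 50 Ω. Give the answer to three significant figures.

λ = v/f = 0.84·c / 1.8 GHz = 0.14 m
βl = 2π·l/λ = 2π × 0.143 = 51.4°
tan(βl) = 1.25
Z_in = Z_0·(Z_L + jZ_0·tanβl)/(Z_0 + jZ_L·tanβl) = 21.4 − j56.8 Ω
Γ_s = (Z_in − Z_s)/(Z_in + Z_s) = (-28.6 − j56.8)/(71.4 − j56.8), |Γ_s| = 0.697

|Γ| ≈ 0.697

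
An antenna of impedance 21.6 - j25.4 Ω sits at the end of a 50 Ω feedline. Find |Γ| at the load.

Γ = (Z_L − Z_0)/(Z_L + Z_0) = (-28.4 − j25.4)/(71.6 − j25.4)
|Γ| = 38.1/76

|Γ| ≈ 0.502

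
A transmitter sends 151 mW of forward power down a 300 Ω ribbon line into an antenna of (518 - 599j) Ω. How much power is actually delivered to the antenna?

P_delivered ≈ 91.3 mW

|Γ| = |(218 − j599)/(818 − j599)| = 0.629
|Γ|² = 0.395
P_refl = |Γ|²·P_inc = 59.7 mW, P_del = (1 − |Γ|²)·P_inc = 91.3 mW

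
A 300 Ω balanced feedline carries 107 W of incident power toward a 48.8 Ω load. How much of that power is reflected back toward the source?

Γ = (48.8 − 300)/(48.8 + 300) = -0.72
|Γ|² = 0.519
P_refl = |Γ|²·P_inc = 55.5 W, P_del = (1 − |Γ|²)·P_inc = 51.5 W

P_reflected ≈ 55.5 W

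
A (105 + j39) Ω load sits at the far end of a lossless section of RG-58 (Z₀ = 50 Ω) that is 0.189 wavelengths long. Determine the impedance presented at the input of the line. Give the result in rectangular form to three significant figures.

βl = 2π × 0.189 = 68°
tan(βl) = tan(68°) = 2.48
Z_in = Z_0·(Z_L + jZ_0·tanβl)/(Z_0 + jZ_L·tanβl)
     = 50·(105 + j163)/(-46.7 + j260)

Z_in ≈ 26.8 − j25 Ω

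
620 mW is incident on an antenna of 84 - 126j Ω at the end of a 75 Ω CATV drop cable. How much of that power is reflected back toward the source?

|Γ| = |(9 − j126)/(159 − j126)| = 0.623
|Γ|² = 0.388
P_refl = |Γ|²·P_inc = 240 mW, P_del = (1 − |Γ|²)·P_inc = 380 mW

P_reflected ≈ 240 mW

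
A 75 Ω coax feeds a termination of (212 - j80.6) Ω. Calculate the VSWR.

Γ = (Z_L − Z_0)/(Z_L + Z_0) = (137 − j80.6)/(287 − j80.6)
|Γ| = 159/298 = 0.533
VSWR = (1 + |Γ|)/(1 − |Γ|) = 1.53/0.467

VSWR ≈ 3.28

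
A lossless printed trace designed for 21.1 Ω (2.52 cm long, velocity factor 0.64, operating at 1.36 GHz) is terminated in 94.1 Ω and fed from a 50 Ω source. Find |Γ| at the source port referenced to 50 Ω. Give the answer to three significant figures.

λ = v/f = 0.64·c / 1.36 GHz = 0.141 m
βl = 2π·l/λ = 2π × 0.178 = 64.3°
tan(βl) = 2.07
Z_in = Z_0·(Z_L + jZ_0·tanβl)/(Z_0 + jZ_L·tanβl) = 5.76 − j9.55 Ω
Γ_s = (Z_in − Z_s)/(Z_in + Z_s) = (-44.2 − j9.55)/(55.8 − j9.55), |Γ_s| = 0.8

|Γ| ≈ 0.8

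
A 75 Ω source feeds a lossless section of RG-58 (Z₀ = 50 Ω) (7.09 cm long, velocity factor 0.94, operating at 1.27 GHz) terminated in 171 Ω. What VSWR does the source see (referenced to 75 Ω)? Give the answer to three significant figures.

VSWR ≈ 4.65

λ = v/f = 0.94·c / 1.27 GHz = 0.222 m
βl = 2π·l/λ = 2π × 0.319 = 115°
tan(βl) = -2.15
Z_in = Z_0·(Z_L + jZ_0·tanβl)/(Z_0 + jZ_L·tanβl) = 17.5 + j20.9 Ω
Γ_s = (Z_in − Z_s)/(Z_in + Z_s) = (-57.5 + j20.9)/(92.5 + j20.9), |Γ_s| = 0.646
VSWR = (1 + |Γ_s|)/(1 − |Γ_s|)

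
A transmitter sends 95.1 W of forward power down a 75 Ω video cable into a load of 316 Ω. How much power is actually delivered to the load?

P_delivered ≈ 59 W

Γ = (316 − 75)/(316 + 75) = 0.616
|Γ|² = 0.38
P_refl = |Γ|²·P_inc = 36.1 W, P_del = (1 − |Γ|²)·P_inc = 59 W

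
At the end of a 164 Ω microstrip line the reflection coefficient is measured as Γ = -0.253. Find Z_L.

Z_L = Z_0·(1 + Γ)/(1 − Γ) = 164·(0.747)/(1.25)

Z_L ≈ 97.8 Ω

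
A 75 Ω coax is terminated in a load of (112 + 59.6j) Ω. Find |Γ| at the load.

|Γ| ≈ 0.357

Γ = (Z_L − Z_0)/(Z_L + Z_0) = (37 + j59.6)/(187 + j59.6)
|Γ| = 70.2/196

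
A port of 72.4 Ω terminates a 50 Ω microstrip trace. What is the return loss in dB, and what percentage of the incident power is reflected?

RL ≈ 14.8 dB; 3.35% of incident power reflected

Γ = (72.4 − 50)/(72.4 + 50) = 0.183
RL = −20·log₁₀(0.183) = 14.8 dB
P_refl/P_inc = |Γ|² = 0.0335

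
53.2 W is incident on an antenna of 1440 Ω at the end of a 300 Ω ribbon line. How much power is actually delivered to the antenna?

P_delivered ≈ 30.4 W

Γ = (1440 − 300)/(1440 + 300) = 0.655
|Γ|² = 0.429
P_refl = |Γ|²·P_inc = 22.8 W, P_del = (1 − |Γ|²)·P_inc = 30.4 W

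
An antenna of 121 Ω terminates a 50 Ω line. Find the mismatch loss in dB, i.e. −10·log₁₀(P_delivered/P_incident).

Γ = (121 − 50)/(121 + 50) = 0.415
|Γ|² = 0.172, so P_del/P_inc = 1 − |Γ|² = 0.828
ML = −10·log₁₀(1 − |Γ|²)

mismatch loss ≈ 0.822 dB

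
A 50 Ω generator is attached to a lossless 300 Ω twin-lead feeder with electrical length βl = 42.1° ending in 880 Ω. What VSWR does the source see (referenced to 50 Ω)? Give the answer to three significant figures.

tan(βl) = 0.904
Z_in = Z_0·(Z_L + jZ_0·tanβl)/(Z_0 + jZ_L·tanβl) = 199 − j257 Ω
Γ_s = (Z_in − Z_s)/(Z_in + Z_s) = (149 − j257)/(249 − j257), |Γ_s| = 0.83
VSWR = (1 + |Γ_s|)/(1 − |Γ_s|)

VSWR ≈ 10.8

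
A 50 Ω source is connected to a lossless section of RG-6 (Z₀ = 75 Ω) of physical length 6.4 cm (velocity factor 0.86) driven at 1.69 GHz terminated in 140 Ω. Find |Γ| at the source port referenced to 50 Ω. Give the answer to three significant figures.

|Γ| ≈ 0.428

λ = v/f = 0.86·c / 1.69 GHz = 0.153 m
βl = 2π·l/λ = 2π × 0.419 = 151°
tan(βl) = -0.556
Z_in = Z_0·(Z_L + jZ_0·tanβl)/(Z_0 + jZ_L·tanβl) = 88.2 + j49.9 Ω
Γ_s = (Z_in − Z_s)/(Z_in + Z_s) = (38.2 + j49.9)/(138 + j49.9), |Γ_s| = 0.428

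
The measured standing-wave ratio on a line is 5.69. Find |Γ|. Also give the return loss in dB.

|Γ| = (S − 1)/(S + 1) = (5.69 − 1)/(5.69 + 1) = 4.69/6.69
RL = −20·log₁₀|Γ| = −20·log₁₀(0.701)

|Γ| ≈ 0.701; return loss ≈ 3.09 dB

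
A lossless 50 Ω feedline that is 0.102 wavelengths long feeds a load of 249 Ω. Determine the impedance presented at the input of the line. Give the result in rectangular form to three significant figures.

Z_in ≈ 26.2 − j60 Ω

βl = 2π × 0.102 = 36.7°
tan(βl) = tan(36.7°) = 0.746
Z_in = Z_0·(Z_L + jZ_0·tanβl)/(Z_0 + jZ_L·tanβl)
     = 50·(249 + j37.3)/(50 + j186)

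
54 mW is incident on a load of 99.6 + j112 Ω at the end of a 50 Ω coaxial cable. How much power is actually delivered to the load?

|Γ| = |(49.6 + j112)/(149.6 + j112)| = 0.655
|Γ|² = 0.43
P_refl = |Γ|²·P_inc = 23.2 mW, P_del = (1 − |Γ|²)·P_inc = 30.8 mW

P_delivered ≈ 30.8 mW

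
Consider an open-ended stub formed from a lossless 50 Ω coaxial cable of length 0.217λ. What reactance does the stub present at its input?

βl = 2π × 0.217 = 78.1°
tan(βl) = 4.75
For an open-ended stub, Z_in = −jZ_0·cot(βl) = −jZ_0/tan(βl)

X_in ≈ -10.5 Ω (capacitive)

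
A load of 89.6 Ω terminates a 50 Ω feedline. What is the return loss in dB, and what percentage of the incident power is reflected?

RL ≈ 10.9 dB; 8.05% of incident power reflected

Γ = (89.6 − 50)/(89.6 + 50) = 0.284
RL = −20·log₁₀(0.284) = 10.9 dB
P_refl/P_inc = |Γ|² = 0.0805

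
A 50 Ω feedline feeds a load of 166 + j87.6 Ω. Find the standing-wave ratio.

VSWR ≈ 4.31

Γ = (Z_L − Z_0)/(Z_L + Z_0) = (116 + j87.6)/(216 + j87.6)
|Γ| = 145/233 = 0.624
VSWR = (1 + |Γ|)/(1 − |Γ|) = 1.62/0.376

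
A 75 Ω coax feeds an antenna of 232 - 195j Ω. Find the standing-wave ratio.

VSWR ≈ 5.42

Γ = (Z_L − Z_0)/(Z_L + Z_0) = (157 − j195)/(307 − j195)
|Γ| = 250/364 = 0.688
VSWR = (1 + |Γ|)/(1 − |Γ|) = 1.69/0.312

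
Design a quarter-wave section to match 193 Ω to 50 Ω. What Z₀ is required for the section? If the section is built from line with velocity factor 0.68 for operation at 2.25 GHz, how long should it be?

Z_qwt = √(Z_0·R_L) = √(50 × 193) = √9650
λ = 0.68·c/f = 0.0907 m, so l = λ/4 = 0.0227 m

Z_qwt ≈ 98.2 Ω; length ≈ 2.27 cm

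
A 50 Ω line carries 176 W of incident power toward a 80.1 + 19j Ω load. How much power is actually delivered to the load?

|Γ| = |(30.1 + j19)/(130.1 + j19)| = 0.271
|Γ|² = 0.0733
P_refl = |Γ|²·P_inc = 12.9 W, P_del = (1 − |Γ|²)·P_inc = 163 W

P_delivered ≈ 163 W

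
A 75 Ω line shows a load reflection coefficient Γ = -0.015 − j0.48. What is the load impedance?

Z_L ≈ 45.8 − j57.1 Ω

Z_L = Z_0·(1 + Γ)/(1 − Γ) = 75·(0.985 − j0.48)/(1.01 + j0.48)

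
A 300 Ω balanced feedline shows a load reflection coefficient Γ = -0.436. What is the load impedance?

Z_L = Z_0·(1 + Γ)/(1 − Γ) = 300·(0.564)/(1.44)

Z_L ≈ 118 Ω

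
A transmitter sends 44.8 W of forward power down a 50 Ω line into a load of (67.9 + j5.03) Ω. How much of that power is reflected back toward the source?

|Γ| = |(17.9 + j5.03)/(117.9 + j5.03)| = 0.158
|Γ|² = 0.0248
P_refl = |Γ|²·P_inc = 1.11 W, P_del = (1 − |Γ|²)·P_inc = 43.7 W

P_reflected ≈ 1.11 W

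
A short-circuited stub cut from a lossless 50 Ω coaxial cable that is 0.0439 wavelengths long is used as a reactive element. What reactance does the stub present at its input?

X_in ≈ 14.2 Ω (inductive)

βl = 2π × 0.0439 = 15.8°
tan(βl) = 0.283
For a short-circuited stub, Z_in = jZ_0·tan(βl)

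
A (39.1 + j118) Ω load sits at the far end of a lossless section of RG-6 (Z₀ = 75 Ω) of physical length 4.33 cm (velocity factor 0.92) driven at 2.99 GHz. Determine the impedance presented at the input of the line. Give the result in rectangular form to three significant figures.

λ = v/f = 0.92·c / 2.99 GHz = 0.0923 m
βl = 2π·l/λ = 2π × 0.469 = 169°
tan(βl) = tan(169°) = -0.197
Z_in = Z_0·(Z_L + jZ_0·tanβl)/(Z_0 + jZ_L·tanβl)
     = 75·(39.1 + j103)/(98.2 − j7.69)

Z_in ≈ 23.5 + j80.7 Ω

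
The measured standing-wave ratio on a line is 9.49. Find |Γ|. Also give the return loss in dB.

|Γ| ≈ 0.809; return loss ≈ 1.84 dB

|Γ| = (S − 1)/(S + 1) = (9.49 − 1)/(9.49 + 1) = 8.49/10.5
RL = −20·log₁₀|Γ| = −20·log₁₀(0.809)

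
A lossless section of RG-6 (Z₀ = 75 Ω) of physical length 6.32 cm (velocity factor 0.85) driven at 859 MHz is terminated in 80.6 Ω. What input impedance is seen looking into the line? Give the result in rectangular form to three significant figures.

Z_in ≈ 70.3 − j2.28 Ω

λ = v/f = 0.85·c / 859 MHz = 0.297 m
βl = 2π·l/λ = 2π × 0.213 = 76.6°
tan(βl) = tan(76.6°) = 4.21
Z_in = Z_0·(Z_L + jZ_0·tanβl)/(Z_0 + jZ_L·tanβl)
     = 75·(80.6 + j316)/(75 + j339)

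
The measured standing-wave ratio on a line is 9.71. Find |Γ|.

|Γ| = (S − 1)/(S + 1) = (9.71 − 1)/(9.71 + 1) = 8.71/10.7

|Γ| ≈ 0.813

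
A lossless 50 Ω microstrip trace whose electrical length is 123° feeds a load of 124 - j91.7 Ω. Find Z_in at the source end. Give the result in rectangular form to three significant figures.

Z_in ≈ 23.3 + j43.6 Ω

tan(βl) = tan(123°) = -1.54
Z_in = Z_0·(Z_L + jZ_0·tanβl)/(Z_0 + jZ_L·tanβl)
     = 50·(124 − j169)/(-91.2 − j191)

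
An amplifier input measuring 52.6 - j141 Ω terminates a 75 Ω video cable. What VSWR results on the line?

Γ = (Z_L − Z_0)/(Z_L + Z_0) = (-22.4 − j141)/(127.6 − j141)
|Γ| = 143/190 = 0.751
VSWR = (1 + |Γ|)/(1 − |Γ|) = 1.75/0.249

VSWR ≈ 7.02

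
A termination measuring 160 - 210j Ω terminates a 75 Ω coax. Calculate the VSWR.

VSWR ≈ 6.11

Γ = (Z_L − Z_0)/(Z_L + Z_0) = (85 − j210)/(235 − j210)
|Γ| = 227/315 = 0.719
VSWR = (1 + |Γ|)/(1 − |Γ|) = 1.72/0.281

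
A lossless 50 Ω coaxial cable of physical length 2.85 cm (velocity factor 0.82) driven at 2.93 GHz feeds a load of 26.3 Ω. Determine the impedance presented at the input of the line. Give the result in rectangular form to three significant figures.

Z_in ≈ 54.6 − j33.8 Ω

λ = v/f = 0.82·c / 2.93 GHz = 0.084 m
βl = 2π·l/λ = 2π × 0.339 = 122°
tan(βl) = tan(122°) = -1.59
Z_in = Z_0·(Z_L + jZ_0·tanβl)/(Z_0 + jZ_L·tanβl)
     = 50·(26.3 − j79.4)/(50 − j41.8)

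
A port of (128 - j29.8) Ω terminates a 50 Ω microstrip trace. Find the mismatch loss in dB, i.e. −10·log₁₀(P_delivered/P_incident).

mismatch loss ≈ 1.05 dB

Γ = (78 − j29.8)/(178 − j29.8), |Γ| = 0.463
|Γ|² = 0.214, so P_del/P_inc = 1 − |Γ|² = 0.786
ML = −10·log₁₀(1 − |Γ|²)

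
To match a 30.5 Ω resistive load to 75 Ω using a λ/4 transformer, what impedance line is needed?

Z_qwt = √(Z_0·R_L) = √(75 × 30.5) = √2288

Z_qwt ≈ 47.8 Ω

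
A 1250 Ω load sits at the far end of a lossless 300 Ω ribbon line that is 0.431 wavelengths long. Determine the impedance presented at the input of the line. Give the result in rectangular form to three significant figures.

Z_in ≈ 322 + j481 Ω

βl = 2π × 0.431 = 155°
tan(βl) = tan(155°) = -0.463
Z_in = Z_0·(Z_L + jZ_0·tanβl)/(Z_0 + jZ_L·tanβl)
     = 300·(1250 − j139)/(300 − j579)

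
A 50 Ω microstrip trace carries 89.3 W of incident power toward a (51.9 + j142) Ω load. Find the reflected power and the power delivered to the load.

|Γ| = |(1.9 + j142)/(101.9 + j142)| = 0.813
|Γ|² = 0.66
P_refl = |Γ|²·P_inc = 59 W, P_del = (1 − |Γ|²)·P_inc = 30.3 W

P_reflected ≈ 59 W; P_delivered ≈ 30.3 W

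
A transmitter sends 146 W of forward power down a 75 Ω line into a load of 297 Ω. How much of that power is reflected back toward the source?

Γ = (297 − 75)/(297 + 75) = 0.597
|Γ|² = 0.356
P_refl = |Γ|²·P_inc = 52 W, P_del = (1 − |Γ|²)·P_inc = 94 W

P_reflected ≈ 52 W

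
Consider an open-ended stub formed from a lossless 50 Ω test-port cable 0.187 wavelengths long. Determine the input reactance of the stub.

βl = 2π × 0.187 = 67.3°
tan(βl) = 2.39
For an open-ended stub, Z_in = −jZ_0·cot(βl) = −jZ_0/tan(βl)

X_in ≈ -20.9 Ω (capacitive)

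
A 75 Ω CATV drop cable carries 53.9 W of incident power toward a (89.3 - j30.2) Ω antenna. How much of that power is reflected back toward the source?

P_reflected ≈ 2.16 W

|Γ| = |(14.3 − j30.2)/(164.3 − j30.2)| = 0.2
|Γ|² = 0.04
P_refl = |Γ|²·P_inc = 2.16 W, P_del = (1 − |Γ|²)·P_inc = 51.7 W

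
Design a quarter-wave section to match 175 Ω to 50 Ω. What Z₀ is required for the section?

Z_qwt ≈ 93.5 Ω

Z_qwt = √(Z_0·R_L) = √(50 × 175) = √8750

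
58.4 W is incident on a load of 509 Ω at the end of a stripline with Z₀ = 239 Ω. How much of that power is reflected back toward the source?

P_reflected ≈ 7.61 W

Γ = (509 − 239)/(509 + 239) = 0.361
|Γ|² = 0.13
P_refl = |Γ|²·P_inc = 7.61 W, P_del = (1 − |Γ|²)·P_inc = 50.8 W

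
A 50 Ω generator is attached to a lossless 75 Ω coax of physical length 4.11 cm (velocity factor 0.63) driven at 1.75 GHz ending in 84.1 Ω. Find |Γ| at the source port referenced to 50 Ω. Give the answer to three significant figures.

|Γ| ≈ 0.212

λ = v/f = 0.63·c / 1.75 GHz = 0.108 m
βl = 2π·l/λ = 2π × 0.381 = 137°
tan(βl) = -0.933
Z_in = Z_0·(Z_L + jZ_0·tanβl)/(Z_0 + jZ_L·tanβl) = 75.1 + j8.6 Ω
Γ_s = (Z_in − Z_s)/(Z_in + Z_s) = (25.1 + j8.6)/(125 + j8.6), |Γ_s| = 0.212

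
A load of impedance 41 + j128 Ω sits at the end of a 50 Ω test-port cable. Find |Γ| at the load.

|Γ| ≈ 0.817

Γ = (Z_L − Z_0)/(Z_L + Z_0) = (-9 + j128)/(91 + j128)
|Γ| = 128/157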